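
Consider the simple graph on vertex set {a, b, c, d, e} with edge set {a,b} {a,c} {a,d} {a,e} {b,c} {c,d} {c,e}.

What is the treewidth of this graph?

2

A width-2 tree decomposition is:
Bags: B1 = {a, b, c}  B2 = {a, c, d}  B3 = {a, c, e}
Tree: B1–B2, B1–B3
Each bag holds 3 vertices, so the decomposition has width 2, which upper-bounds the treewidth. For the lower bound, the 3 vertices {a, c, d} are pairwise adjacent, and any tree decomposition puts a clique entirely inside one bag — forcing width ≥ 2. Hence tw(G) = 2 exactly.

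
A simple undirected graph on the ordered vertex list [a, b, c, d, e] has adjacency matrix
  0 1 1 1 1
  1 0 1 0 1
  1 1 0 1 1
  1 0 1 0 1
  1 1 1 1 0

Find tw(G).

3

A width-3 tree decomposition is:
Bags: B1 = {a, b, c, e}  B2 = {a, c, d, e}
Tree: B1–B2
Each bag holds 4 vertices, so the decomposition has width 3, which upper-bounds the treewidth. On the other hand G contains the 4-clique {a, c, d, e}. A clique must lie in a single bag of any decomposition, so no decomposition can have width below 3. Hence tw(G) = 3 exactly.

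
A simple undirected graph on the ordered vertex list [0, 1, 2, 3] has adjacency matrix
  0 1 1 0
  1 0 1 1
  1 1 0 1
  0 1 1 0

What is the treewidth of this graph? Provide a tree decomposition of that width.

Treewidth 2.
One optimal decomposition is:
Bags: B1 = {1, 2, 3}  B2 = {0, 1, 2}
Tree: B1–B2

Every bag has size at most 3, so the width is 3 − 1 = 2 and tw(G) ≤ 2. For the lower bound, the 3 vertices {0, 1, 2} are pairwise adjacent, and any tree decomposition puts a clique entirely inside one bag — forcing width ≥ 2. Therefore the treewidth is 2.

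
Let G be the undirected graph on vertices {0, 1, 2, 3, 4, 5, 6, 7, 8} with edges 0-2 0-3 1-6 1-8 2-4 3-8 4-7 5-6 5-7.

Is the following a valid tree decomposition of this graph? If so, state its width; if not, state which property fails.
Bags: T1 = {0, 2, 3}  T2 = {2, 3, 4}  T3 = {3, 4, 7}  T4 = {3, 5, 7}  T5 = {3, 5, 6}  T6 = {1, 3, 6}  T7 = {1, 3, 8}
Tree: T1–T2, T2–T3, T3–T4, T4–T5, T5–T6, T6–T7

Every vertex of G appears in some bag (union = {0, 1, 2, 3, 4, 5, 6, 7, 8}); every edge is covered by a bag; and for each vertex v the set of bags containing v is connected in the bag tree. The decomposition is therefore valid. The largest bag has 3 vertices, so the width is 2.

Yes; width 2.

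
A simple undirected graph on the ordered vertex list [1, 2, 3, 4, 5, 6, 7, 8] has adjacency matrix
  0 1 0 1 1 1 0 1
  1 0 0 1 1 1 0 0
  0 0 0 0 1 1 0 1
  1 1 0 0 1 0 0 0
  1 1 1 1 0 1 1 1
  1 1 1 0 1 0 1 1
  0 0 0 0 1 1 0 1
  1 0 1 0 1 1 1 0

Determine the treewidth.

A width-3 tree decomposition is:
Bags: B1 = {1, 5, 6, 8}  B2 = {1, 2, 5, 6}  B3 = {1, 2, 4, 5}  B4 = {3, 5, 6, 8}  B5 = {5, 6, 7, 8}
Tree: B1–B2, B2–B3, B1–B4, B1–B5
Each bag holds 4 vertices, so the decomposition has width 3, which upper-bounds the treewidth. Conversely, {1, 2, 4, 5} is a clique of size 4, and the vertices of any clique must share a bag in every tree decomposition; so some bag has ≥ 4 vertices and tw(G) ≥ 3. The upper and lower bounds meet at 3, so that is the treewidth.

3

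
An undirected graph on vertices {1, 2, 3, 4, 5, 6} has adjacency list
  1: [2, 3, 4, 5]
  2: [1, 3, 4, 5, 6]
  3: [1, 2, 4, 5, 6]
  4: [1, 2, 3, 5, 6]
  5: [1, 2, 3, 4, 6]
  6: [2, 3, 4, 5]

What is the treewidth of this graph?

A width-4 tree decomposition is:
Bags: B1 = {2, 3, 4, 5, 6}  B2 = {1, 2, 3, 4, 5}
Tree: B1–B2
Each bag holds 5 vertices, so the decomposition has width 4, which upper-bounds the treewidth. On the other hand G contains the 5-clique {1, 2, 3, 4, 5}. A clique must lie in a single bag of any decomposition, so no decomposition can have width below 4. Hence tw(G) = 4 exactly.

4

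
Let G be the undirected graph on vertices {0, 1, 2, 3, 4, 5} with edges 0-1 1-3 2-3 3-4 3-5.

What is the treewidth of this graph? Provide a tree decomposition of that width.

Every bag has size at most 2, so the width is 2 − 1 = 1 and tw(G) ≤ 1. Since G has at least one edge (e.g. 2–3), it is not an edgeless graph, so tw(G) ≥ 1. Therefore the treewidth is 1.

Treewidth 1.
Bags: B1 = {2, 3}  B2 = {1, 3}  B3 = {0, 1}  B4 = {3, 4}  B5 = {3, 5}
Tree: B1–B2, B2–B3, B2–B4, B1–B5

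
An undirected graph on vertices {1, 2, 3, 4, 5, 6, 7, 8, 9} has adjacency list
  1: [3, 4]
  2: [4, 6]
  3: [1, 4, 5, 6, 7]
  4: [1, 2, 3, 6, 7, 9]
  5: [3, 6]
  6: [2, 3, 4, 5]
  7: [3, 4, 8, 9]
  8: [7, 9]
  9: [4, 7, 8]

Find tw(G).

A width-2 tree decomposition is:
Bags: B1 = {3, 4, 6}  B2 = {3, 4, 7}  B3 = {2, 4, 6}  B4 = {1, 3, 4}  B5 = {4, 7, 9}  B6 = {3, 5, 6}  B7 = {7, 8, 9}
Tree: B1–B2, B1–B3, B2–B4, B2–B5, B1–B6, B5–B7
Every bag has size at most 3, so the width is 3 − 1 = 2 and tw(G) ≤ 2. On the other hand G contains the 3-clique {7, 8, 9}. A clique must lie in a single bag of any decomposition, so no decomposition can have width below 2. The upper and lower bounds meet at 2, so that is the treewidth.

2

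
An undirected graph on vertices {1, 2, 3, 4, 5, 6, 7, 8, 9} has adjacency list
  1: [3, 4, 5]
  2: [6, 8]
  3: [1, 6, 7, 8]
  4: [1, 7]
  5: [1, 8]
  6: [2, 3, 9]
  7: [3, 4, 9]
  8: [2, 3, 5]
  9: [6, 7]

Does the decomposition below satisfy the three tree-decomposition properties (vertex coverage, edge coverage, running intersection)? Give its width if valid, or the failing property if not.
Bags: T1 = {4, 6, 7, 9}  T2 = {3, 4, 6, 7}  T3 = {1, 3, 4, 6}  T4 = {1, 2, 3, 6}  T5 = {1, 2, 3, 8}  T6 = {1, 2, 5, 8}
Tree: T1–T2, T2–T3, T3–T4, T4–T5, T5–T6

Vertex coverage: the bags together contain {1, 2, 3, 4, 5, 6, 7, 8, 9}, the full vertex set. Edge coverage: each edge of G has both endpoints in at least one bag. Running intersection: for every vertex, the bags containing it form a connected subtree. All three properties hold, so this is a valid tree decomposition of width max|bag| − 1 = 3, and hence tw(G) ≤ 3.

Yes; width 3.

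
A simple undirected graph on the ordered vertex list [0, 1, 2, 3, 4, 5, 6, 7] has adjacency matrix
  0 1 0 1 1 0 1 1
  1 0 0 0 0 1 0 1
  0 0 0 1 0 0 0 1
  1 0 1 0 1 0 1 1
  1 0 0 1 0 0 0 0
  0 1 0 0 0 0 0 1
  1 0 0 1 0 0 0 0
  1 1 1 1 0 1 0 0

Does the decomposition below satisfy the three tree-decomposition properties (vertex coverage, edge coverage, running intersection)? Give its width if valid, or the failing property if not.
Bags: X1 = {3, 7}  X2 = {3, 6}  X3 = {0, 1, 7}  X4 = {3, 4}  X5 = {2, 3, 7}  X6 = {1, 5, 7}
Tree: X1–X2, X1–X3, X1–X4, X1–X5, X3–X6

No — edge (0,3) lies in no bag.

A tree decomposition must satisfy three properties: every vertex lies in some bag; for every edge, both endpoints lie together in some bag; and for every vertex, the bags containing it form a connected subtree. Here edge (0,3) lies in no bag, so the decomposition is invalid.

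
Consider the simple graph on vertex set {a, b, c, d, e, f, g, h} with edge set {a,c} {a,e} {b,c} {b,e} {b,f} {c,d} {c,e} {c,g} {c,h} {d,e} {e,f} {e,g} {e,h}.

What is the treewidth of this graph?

A width-2 tree decomposition is:
Bags: B1 = {a, c, e}  B2 = {c, e, g}  B3 = {b, c, e}  B4 = {c, e, h}  B5 = {c, d, e}  B6 = {b, e, f}
Tree: B1–B2, B2–B3, B1–B4, B2–B5, B3–B6
Every bag has size at most 3, so the width is 3 − 1 = 2 and tw(G) ≤ 2. Conversely, {c, d, e} is a clique of size 3, and the vertices of any clique must share a bag in every tree decomposition; so some bag has ≥ 3 vertices and tw(G) ≥ 2. The upper and lower bounds meet at 2, so that is the treewidth.

2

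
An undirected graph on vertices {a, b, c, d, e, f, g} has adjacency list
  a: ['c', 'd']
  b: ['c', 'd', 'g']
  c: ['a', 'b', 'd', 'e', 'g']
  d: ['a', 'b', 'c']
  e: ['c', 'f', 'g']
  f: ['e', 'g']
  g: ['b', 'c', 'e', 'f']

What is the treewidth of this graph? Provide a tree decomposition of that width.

Treewidth 2.
Bags: B1 = {c, e, g}  B2 = {b, c, g}  B3 = {e, f, g}  B4 = {b, c, d}  B5 = {a, c, d}
Tree: B1–B2, B1–B3, B2–B4, B4–B5

Each bag holds 3 vertices, so the decomposition has width 2, which upper-bounds the treewidth. On the other hand G contains the 3-clique {a, c, d}. A clique must lie in a single bag of any decomposition, so no decomposition can have width below 2. The upper and lower bounds meet at 2, so that is the treewidth.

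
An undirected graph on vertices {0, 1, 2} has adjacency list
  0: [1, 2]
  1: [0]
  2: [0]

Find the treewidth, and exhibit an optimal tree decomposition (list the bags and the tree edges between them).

Every bag has size at most 2, so the width is 2 − 1 = 1 and tw(G) ≤ 1. Since G has at least one edge (e.g. 0–1), it is not an edgeless graph, so tw(G) ≥ 1. Hence tw(G) = 1 exactly.

Treewidth 1.
One optimal decomposition is:
Bags: B1 = {0, 1}  B2 = {0, 2}
Tree: B1–B2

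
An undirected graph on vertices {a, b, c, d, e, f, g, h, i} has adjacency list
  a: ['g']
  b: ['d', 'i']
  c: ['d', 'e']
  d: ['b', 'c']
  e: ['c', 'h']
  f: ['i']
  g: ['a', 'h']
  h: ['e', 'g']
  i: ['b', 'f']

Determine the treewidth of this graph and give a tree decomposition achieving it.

Every bag has size at most 2, so the width is 2 − 1 = 1 and tw(G) ≤ 1. G has an edge, so its treewidth is at least 1. Combining the bounds, tw(G) = 1.

Treewidth 1.
One such decomposition:
Bags: B1 = {f, i}  B2 = {b, i}  B3 = {b, d}  B4 = {c, d}  B5 = {c, e}  B6 = {e, h}  B7 = {g, h}  B8 = {a, g}
Tree: B1–B2, B2–B3, B3–B4, B4–B5, B5–B6, B6–B7, B7–B8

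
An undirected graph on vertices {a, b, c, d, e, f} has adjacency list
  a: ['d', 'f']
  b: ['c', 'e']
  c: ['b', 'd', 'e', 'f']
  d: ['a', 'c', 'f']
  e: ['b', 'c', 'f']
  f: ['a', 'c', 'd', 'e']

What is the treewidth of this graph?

2

A width-2 tree decomposition is:
Bags: B1 = {c, e, f}  B2 = {c, d, f}  B3 = {a, d, f}  B4 = {b, c, e}
Tree: B1–B2, B2–B3, B1–B4
Every bag has size at most 3, so the width is 3 − 1 = 2 and tw(G) ≤ 2. Conversely, {c, d, f} is a clique of size 3, and the vertices of any clique must share a bag in every tree decomposition; so some bag has ≥ 3 vertices and tw(G) ≥ 2. Therefore the treewidth is 2.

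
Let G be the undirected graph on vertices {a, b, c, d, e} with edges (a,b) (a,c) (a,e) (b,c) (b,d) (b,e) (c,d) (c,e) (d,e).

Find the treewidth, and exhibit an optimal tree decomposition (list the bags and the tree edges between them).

The largest bag has 4 vertices, giving width 3; this decomposition certifies tw(G) ≤ 3. On the other hand G contains the 4-clique {b, c, d, e}. A clique must lie in a single bag of any decomposition, so no decomposition can have width below 3. The upper and lower bounds meet at 3, so that is the treewidth.

Treewidth 3.
One such decomposition:
Bags: B1 = {b, c, d, e}  B2 = {a, b, c, e}
Tree: B1–B2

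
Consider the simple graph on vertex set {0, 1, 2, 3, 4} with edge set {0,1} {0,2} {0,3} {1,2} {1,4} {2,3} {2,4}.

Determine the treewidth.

2

A width-2 tree decomposition is:
Bags: B1 = {0, 1, 2}  B2 = {1, 2, 4}  B3 = {0, 2, 3}
Tree: B1–B2, B1–B3
Each bag holds 3 vertices, so the decomposition has width 2, which upper-bounds the treewidth. On the other hand G contains the 3-clique {0, 1, 2}. A clique must lie in a single bag of any decomposition, so no decomposition can have width below 2. The upper and lower bounds meet at 2, so that is the treewidth.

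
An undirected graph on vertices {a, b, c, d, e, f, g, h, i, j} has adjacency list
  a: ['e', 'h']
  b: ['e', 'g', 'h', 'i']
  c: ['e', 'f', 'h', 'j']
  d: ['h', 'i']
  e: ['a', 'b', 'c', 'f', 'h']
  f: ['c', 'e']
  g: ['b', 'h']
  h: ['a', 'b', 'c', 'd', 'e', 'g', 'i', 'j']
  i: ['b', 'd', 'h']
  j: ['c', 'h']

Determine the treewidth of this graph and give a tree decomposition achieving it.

Treewidth 2.
One such decomposition:
Bags: B1 = {b, g, h}  B2 = {b, e, h}  B3 = {b, h, i}  B4 = {d, h, i}  B5 = {c, e, h}  B6 = {c, h, j}  B7 = {c, e, f}  B8 = {a, e, h}
Tree: B1–B2, B2–B3, B3–B4, B2–B5, B5–B6, B5–B7, B5–B8

The largest bag has 3 vertices, giving width 2; this decomposition certifies tw(G) ≤ 2. Conversely, {d, h, i} is a clique of size 3, and the vertices of any clique must share a bag in every tree decomposition; so some bag has ≥ 3 vertices and tw(G) ≥ 2. Therefore the treewidth is 2.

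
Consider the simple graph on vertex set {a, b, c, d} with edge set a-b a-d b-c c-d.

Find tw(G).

A width-2 tree decomposition is:
Bags: B1 = {a, b, c}  B2 = {a, c, d}
Tree: B1–B2
The largest bag has 3 vertices, giving width 2; this decomposition certifies tw(G) ≤ 2. The edges c–b–a–d–c form a cycle, so G is not a tree and its treewidth is at least 2. The upper and lower bounds meet at 2, so that is the treewidth.

2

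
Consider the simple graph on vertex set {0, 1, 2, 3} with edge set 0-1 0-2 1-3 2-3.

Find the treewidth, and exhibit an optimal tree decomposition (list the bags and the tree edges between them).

Treewidth 2.
One such decomposition:
Bags: B1 = {0, 1, 3}  B2 = {0, 2, 3}
Tree: B1–B2

The largest bag has 3 vertices, giving width 2; this decomposition certifies tw(G) ≤ 2. The edges 3–1–0–2–3 form a cycle, so G is not a tree and its treewidth is at least 2. The upper and lower bounds meet at 2, so that is the treewidth.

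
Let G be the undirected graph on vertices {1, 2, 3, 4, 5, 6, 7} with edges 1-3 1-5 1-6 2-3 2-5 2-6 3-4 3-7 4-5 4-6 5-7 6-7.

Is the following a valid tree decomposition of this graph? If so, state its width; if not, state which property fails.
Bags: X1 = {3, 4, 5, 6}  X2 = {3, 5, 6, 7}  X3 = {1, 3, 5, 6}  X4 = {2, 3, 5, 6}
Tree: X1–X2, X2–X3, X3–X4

Checking the three conditions: (i) the bags cover all of {1, 2, 3, 4, 5, 6, 7}; (ii) for each edge, some bag contains both endpoints; (iii) the bags containing any fixed vertex form a subtree. All hold, so the decomposition is valid with width 4 − 1 = 3.

Yes; width 3.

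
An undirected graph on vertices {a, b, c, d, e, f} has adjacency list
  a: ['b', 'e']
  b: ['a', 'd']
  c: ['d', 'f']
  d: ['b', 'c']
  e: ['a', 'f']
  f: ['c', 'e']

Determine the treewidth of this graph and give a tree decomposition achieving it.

Treewidth 2.
One such decomposition:
Bags: B1 = {a, b, e}  B2 = {b, d, e}  B3 = {c, d, e}  B4 = {c, e, f}
Tree: B1–B2, B2–B3, B3–B4

Every bag has size at most 3, so the width is 3 − 1 = 2 and tw(G) ≤ 2. The edges e–a–b–d–c–f–e form a cycle, so G is not a tree and its treewidth is at least 2. Hence tw(G) = 2 exactly.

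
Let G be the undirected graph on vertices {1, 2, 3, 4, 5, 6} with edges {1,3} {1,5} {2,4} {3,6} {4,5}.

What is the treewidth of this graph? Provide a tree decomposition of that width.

Treewidth 1.
One optimal decomposition is:
Bags: B1 = {3, 6}  B2 = {1, 3}  B3 = {1, 5}  B4 = {4, 5}  B5 = {2, 4}
Tree: B1–B2, B2–B3, B3–B4, B4–B5

The largest bag has 2 vertices, giving width 1; this decomposition certifies tw(G) ≤ 1. Since G has at least one edge (e.g. 6–3), it is not an edgeless graph, so tw(G) ≥ 1. Hence tw(G) = 1 exactly.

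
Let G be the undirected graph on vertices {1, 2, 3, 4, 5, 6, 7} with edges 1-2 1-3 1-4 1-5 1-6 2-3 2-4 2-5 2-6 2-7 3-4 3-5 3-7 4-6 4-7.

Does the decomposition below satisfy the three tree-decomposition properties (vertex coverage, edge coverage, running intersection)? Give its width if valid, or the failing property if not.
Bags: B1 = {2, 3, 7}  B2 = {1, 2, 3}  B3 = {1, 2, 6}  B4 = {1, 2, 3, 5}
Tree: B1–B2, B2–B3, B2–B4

No — vertex 4 appears in no bag.

A tree decomposition must satisfy three properties: every vertex lies in some bag; for every edge, both endpoints lie together in some bag; and for every vertex, the bags containing it form a connected subtree. Here vertex 4 appears in no bag, so the decomposition is invalid.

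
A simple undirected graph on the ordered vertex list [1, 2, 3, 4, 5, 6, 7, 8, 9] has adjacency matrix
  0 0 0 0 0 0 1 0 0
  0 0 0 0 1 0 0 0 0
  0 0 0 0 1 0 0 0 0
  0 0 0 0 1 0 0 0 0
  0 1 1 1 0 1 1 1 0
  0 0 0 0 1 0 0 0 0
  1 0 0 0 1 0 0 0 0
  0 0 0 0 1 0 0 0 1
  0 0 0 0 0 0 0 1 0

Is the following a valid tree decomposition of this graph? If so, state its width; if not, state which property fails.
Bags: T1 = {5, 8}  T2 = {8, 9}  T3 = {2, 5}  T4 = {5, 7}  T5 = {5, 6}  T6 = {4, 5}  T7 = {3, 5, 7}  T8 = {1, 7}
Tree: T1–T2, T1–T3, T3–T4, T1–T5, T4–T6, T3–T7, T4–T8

No — bags containing vertex 7 are not connected in the tree.

A tree decomposition must satisfy three properties: every vertex lies in some bag; for every edge, both endpoints lie together in some bag; and for every vertex, the bags containing it form a connected subtree. Here bags containing vertex 7 are not connected in the tree, so the decomposition is invalid.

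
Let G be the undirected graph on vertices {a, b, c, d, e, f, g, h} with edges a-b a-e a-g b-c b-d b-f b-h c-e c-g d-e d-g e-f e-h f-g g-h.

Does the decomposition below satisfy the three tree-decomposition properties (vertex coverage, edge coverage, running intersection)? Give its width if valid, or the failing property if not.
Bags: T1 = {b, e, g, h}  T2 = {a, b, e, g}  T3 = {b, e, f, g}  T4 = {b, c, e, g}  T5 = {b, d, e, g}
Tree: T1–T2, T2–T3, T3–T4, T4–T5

Vertex coverage: the bags together contain {a, b, c, d, e, f, g, h}, the full vertex set. Edge coverage: each edge of G has both endpoints in at least one bag. Running intersection: for every vertex, the bags containing it form a connected subtree. All three properties hold, so this is a valid tree decomposition of width max|bag| − 1 = 3, and hence tw(G) ≤ 3.

Yes; width 3.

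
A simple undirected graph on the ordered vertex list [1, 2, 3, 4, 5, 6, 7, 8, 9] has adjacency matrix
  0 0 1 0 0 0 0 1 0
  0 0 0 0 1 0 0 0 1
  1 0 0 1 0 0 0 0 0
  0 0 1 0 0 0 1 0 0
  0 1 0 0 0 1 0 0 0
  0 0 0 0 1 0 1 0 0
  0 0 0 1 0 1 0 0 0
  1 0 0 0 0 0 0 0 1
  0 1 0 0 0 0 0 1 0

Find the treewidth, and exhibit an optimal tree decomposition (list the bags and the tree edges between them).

Every bag has size at most 3, so the width is 3 − 1 = 2 and tw(G) ≤ 2. Since 1–3–4–7–6–5–2–9–8–1 is a cycle in G, G is not acyclic. Forests are exactly the graphs of treewidth ≤ 1, so tw(G) ≥ 2. Combining the bounds, tw(G) = 2.

Treewidth 2.
One such decomposition:
Bags: B1 = {1, 3, 4}  B2 = {1, 4, 7}  B3 = {1, 6, 7}  B4 = {1, 5, 6}  B5 = {1, 2, 5}  B6 = {1, 2, 9}  B7 = {1, 8, 9}
Tree: B1–B2, B2–B3, B3–B4, B4–B5, B5–B6, B6–B7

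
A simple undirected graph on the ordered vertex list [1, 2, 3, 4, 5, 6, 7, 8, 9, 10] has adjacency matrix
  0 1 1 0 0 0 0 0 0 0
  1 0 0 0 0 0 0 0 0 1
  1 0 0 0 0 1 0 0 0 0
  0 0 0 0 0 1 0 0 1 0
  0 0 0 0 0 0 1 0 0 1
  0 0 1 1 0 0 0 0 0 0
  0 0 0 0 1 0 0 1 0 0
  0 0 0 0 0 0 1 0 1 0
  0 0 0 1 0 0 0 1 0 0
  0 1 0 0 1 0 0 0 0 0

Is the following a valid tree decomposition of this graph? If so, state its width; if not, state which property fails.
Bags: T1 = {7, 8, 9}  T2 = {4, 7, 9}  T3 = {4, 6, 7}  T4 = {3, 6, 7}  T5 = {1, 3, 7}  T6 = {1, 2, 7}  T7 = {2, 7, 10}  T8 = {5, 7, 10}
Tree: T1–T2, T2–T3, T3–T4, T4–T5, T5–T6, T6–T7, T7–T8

Yes; width 2.

Every vertex of G appears in some bag (union = {1, 2, 3, 4, 5, 6, 7, 8, 9, 10}); every edge is covered by a bag; and for each vertex v the set of bags containing v is connected in the bag tree. The decomposition is therefore valid. The largest bag has 3 vertices, so the width is 2.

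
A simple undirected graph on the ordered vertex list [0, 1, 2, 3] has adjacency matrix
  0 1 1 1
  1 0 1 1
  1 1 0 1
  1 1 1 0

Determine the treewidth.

3

A width-3 tree decomposition is:
Bags: B1 = {0, 1, 2, 3}
Tree: (single bag)
A single bag containing all 4 vertices is trivially a valid decomposition of width 3. For the lower bound, the 4 vertices {0, 1, 2, 3} are pairwise adjacent, and any tree decomposition puts a clique entirely inside one bag — forcing width ≥ 3. The upper and lower bounds meet at 3, so that is the treewidth.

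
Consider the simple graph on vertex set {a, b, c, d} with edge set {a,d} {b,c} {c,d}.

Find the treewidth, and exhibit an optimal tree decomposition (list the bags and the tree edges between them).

Treewidth 1.
One optimal decomposition is:
Bags: B1 = {a, d}  B2 = {c, d}  B3 = {b, c}
Tree: B1–B2, B2–B3

Each bag holds 2 vertices, so the decomposition has width 1, which upper-bounds the treewidth. G has an edge, so its treewidth is at least 1. The upper and lower bounds meet at 1, so that is the treewidth.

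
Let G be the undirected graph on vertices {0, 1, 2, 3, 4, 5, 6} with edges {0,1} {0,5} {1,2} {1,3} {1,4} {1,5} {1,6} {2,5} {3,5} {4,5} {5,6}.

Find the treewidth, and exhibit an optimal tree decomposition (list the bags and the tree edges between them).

The largest bag has 3 vertices, giving width 2; this decomposition certifies tw(G) ≤ 2. On the other hand G contains the 3-clique {0, 1, 5}. A clique must lie in a single bag of any decomposition, so no decomposition can have width below 2. The upper and lower bounds meet at 2, so that is the treewidth.

Treewidth 2.
One such decomposition:
Bags: B1 = {1, 4, 5}  B2 = {0, 1, 5}  B3 = {1, 5, 6}  B4 = {1, 3, 5}  B5 = {1, 2, 5}
Tree: B1–B2, B1–B3, B1–B4, B1–B5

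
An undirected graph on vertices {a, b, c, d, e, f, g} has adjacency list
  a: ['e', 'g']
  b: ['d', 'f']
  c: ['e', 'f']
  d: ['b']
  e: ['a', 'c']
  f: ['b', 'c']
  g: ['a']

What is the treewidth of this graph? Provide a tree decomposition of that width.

Every bag has size at most 2, so the width is 2 − 1 = 1 and tw(G) ≤ 1. Any graph with an edge has treewidth ≥ 1, and G has the edge d–b. Combining the bounds, tw(G) = 1.

Treewidth 1.
Bags: B1 = {b, d}  B2 = {b, f}  B3 = {c, f}  B4 = {c, e}  B5 = {a, e}  B6 = {a, g}
Tree: B1–B2, B2–B3, B3–B4, B4–B5, B5–B6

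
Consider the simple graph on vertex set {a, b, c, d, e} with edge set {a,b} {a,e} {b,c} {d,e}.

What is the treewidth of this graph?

1

A width-1 tree decomposition is:
Bags: B1 = {d, e}  B2 = {a, e}  B3 = {a, b}  B4 = {b, c}
Tree: B1–B2, B2–B3, B3–B4
Each bag holds 2 vertices, so the decomposition has width 1, which upper-bounds the treewidth. Since G has at least one edge (e.g. d–e), it is not an edgeless graph, so tw(G) ≥ 1. The upper and lower bounds meet at 1, so that is the treewidth.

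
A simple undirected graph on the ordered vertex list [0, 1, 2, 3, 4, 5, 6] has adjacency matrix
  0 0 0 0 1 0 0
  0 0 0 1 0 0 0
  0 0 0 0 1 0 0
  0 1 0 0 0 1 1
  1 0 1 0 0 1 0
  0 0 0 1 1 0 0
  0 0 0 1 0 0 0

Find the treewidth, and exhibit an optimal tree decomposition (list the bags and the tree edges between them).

Treewidth 1.
One optimal decomposition is:
Bags: B1 = {4, 5}  B2 = {3, 5}  B3 = {1, 3}  B4 = {2, 4}  B5 = {0, 4}  B6 = {3, 6}
Tree: B1–B2, B2–B3, B1–B4, B4–B5, B2–B6

Every bag has size at most 2, so the width is 2 − 1 = 1 and tw(G) ≤ 1. Any graph with an edge has treewidth ≥ 1, and G has the edge 5–4. The upper and lower bounds meet at 1, so that is the treewidth.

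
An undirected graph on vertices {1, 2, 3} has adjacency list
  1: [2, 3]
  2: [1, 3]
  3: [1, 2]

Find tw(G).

A width-2 tree decomposition is:
Bags: B1 = {1, 2, 3}
Tree: (single bag)
With just one bag of size 3, the width is 3 − 1 = 2, so tw(G) ≤ 2. Conversely, {1, 2, 3} is a clique of size 3, and the vertices of any clique must share a bag in every tree decomposition; so some bag has ≥ 3 vertices and tw(G) ≥ 2. Therefore the treewidth is 2.

2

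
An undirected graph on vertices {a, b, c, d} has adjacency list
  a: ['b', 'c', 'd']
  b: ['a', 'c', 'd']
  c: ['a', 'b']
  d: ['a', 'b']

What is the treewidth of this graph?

2

A width-2 tree decomposition is:
Bags: B1 = {a, b, c}  B2 = {a, b, d}
Tree: B1–B2
The largest bag has 3 vertices, giving width 2; this decomposition certifies tw(G) ≤ 2. For the lower bound, the 3 vertices {a, b, d} are pairwise adjacent, and any tree decomposition puts a clique entirely inside one bag — forcing width ≥ 2. Hence tw(G) = 2 exactly.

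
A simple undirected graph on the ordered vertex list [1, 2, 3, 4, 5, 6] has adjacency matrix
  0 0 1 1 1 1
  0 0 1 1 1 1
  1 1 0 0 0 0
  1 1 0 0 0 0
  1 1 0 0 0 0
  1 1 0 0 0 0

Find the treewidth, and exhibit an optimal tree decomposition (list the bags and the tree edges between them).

Each bag holds 3 vertices, so the decomposition has width 2, which upper-bounds the treewidth. Since 3–2–5–1–3 is a cycle in G, G is not acyclic. Forests are exactly the graphs of treewidth ≤ 1, so tw(G) ≥ 2. Hence tw(G) = 2 exactly.

Treewidth 2.
Bags: B1 = {1, 2, 3}  B2 = {1, 2, 5}  B3 = {1, 2, 6}  B4 = {1, 2, 4}
Tree: B1–B2, B2–B3, B3–B4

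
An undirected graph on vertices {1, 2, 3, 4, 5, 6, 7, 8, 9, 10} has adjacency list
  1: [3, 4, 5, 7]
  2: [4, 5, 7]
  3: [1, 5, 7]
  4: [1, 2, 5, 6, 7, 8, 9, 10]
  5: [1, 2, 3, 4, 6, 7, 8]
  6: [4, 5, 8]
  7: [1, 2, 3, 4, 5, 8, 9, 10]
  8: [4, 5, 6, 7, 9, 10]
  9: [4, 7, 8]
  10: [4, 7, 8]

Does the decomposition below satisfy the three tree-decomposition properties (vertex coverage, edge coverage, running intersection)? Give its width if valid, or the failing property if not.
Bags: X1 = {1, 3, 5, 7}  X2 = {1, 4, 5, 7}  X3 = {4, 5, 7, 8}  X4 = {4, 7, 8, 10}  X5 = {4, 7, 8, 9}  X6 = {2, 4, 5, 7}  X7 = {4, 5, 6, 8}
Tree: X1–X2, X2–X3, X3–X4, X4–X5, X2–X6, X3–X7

Yes; width 3.

Vertex coverage: the bags together contain {1, 2, 3, 4, 5, 6, 7, 8, 9, 10}, the full vertex set. Edge coverage: each edge of G has both endpoints in at least one bag. Running intersection: for every vertex, the bags containing it form a connected subtree. All three properties hold, so this is a valid tree decomposition of width max|bag| − 1 = 3, and hence tw(G) ≤ 3.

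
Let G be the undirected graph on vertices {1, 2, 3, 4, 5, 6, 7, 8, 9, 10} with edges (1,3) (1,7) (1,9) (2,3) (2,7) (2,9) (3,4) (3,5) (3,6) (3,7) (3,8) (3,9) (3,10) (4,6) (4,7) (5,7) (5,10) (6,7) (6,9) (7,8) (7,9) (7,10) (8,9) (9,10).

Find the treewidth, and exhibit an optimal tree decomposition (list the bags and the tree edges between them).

Treewidth 3.
One optimal decomposition is:
Bags: B1 = {1, 3, 7, 9}  B2 = {3, 7, 9, 10}  B3 = {3, 6, 7, 9}  B4 = {3, 7, 8, 9}  B5 = {3, 4, 6, 7}  B6 = {2, 3, 7, 9}  B7 = {3, 5, 7, 10}
Tree: B1–B2, B2–B3, B2–B4, B3–B5, B2–B6, B2–B7

The largest bag has 4 vertices, giving width 3; this decomposition certifies tw(G) ≤ 3. For the lower bound, the 4 vertices {1, 3, 7, 9} are pairwise adjacent, and any tree decomposition puts a clique entirely inside one bag — forcing width ≥ 3. Therefore the treewidth is 3.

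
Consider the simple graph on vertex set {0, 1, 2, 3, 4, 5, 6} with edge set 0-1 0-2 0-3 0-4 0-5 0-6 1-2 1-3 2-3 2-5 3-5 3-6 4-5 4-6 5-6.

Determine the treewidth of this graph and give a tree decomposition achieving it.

Treewidth 3.
One such decomposition:
Bags: B1 = {0, 2, 3, 5}  B2 = {0, 1, 2, 3}  B3 = {0, 3, 5, 6}  B4 = {0, 4, 5, 6}
Tree: B1–B2, B1–B3, B3–B4

Every bag has size at most 4, so the width is 4 − 1 = 3 and tw(G) ≤ 3. Conversely, {0, 1, 2, 3} is a clique of size 4, and the vertices of any clique must share a bag in every tree decomposition; so some bag has ≥ 4 vertices and tw(G) ≥ 3. Therefore the treewidth is 3.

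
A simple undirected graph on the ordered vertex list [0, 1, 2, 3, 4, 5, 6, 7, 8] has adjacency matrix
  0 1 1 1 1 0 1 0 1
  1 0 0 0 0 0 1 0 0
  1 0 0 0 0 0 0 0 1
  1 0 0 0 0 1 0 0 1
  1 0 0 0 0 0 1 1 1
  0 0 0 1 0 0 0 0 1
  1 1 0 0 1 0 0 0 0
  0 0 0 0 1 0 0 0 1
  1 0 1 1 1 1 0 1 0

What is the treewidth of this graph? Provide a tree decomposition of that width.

Treewidth 2.
One optimal decomposition is:
Bags: B1 = {0, 4, 8}  B2 = {0, 2, 8}  B3 = {0, 4, 6}  B4 = {4, 7, 8}  B5 = {0, 3, 8}  B6 = {3, 5, 8}  B7 = {0, 1, 6}
Tree: B1–B2, B1–B3, B1–B4, B2–B5, B5–B6, B3–B7

The largest bag has 3 vertices, giving width 2; this decomposition certifies tw(G) ≤ 2. On the other hand G contains the 3-clique {0, 2, 8}. A clique must lie in a single bag of any decomposition, so no decomposition can have width below 2. Hence tw(G) = 2 exactly.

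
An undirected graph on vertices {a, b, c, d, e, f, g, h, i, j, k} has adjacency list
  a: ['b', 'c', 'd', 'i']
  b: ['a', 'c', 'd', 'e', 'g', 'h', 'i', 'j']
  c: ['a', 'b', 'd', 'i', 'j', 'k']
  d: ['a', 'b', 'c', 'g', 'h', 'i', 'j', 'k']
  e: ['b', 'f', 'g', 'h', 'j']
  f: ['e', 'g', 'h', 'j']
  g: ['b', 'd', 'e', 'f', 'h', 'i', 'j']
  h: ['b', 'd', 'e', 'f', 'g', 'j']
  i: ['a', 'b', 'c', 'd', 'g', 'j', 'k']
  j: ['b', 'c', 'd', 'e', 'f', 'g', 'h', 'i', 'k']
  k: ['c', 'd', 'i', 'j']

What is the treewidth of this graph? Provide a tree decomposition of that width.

Every bag has size at most 5, so the width is 5 − 1 = 4 and tw(G) ≤ 4. For the lower bound, the 5 vertices {c, d, i, j, k} are pairwise adjacent, and any tree decomposition puts a clique entirely inside one bag — forcing width ≥ 4. Combining the bounds, tw(G) = 4.

Treewidth 4.
One such decomposition:
Bags: B1 = {b, d, g, i, j}  B2 = {b, d, g, h, j}  B3 = {b, e, g, h, j}  B4 = {e, f, g, h, j}  B5 = {b, c, d, i, j}  B6 = {c, d, i, j, k}  B7 = {a, b, c, d, i}
Tree: B1–B2, B2–B3, B3–B4, B1–B5, B5–B6, B5–B7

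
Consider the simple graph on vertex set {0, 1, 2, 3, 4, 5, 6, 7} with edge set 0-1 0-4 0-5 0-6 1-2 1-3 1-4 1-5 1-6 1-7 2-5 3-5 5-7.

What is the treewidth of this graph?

A width-2 tree decomposition is:
Bags: B1 = {0, 1, 4}  B2 = {0, 1, 6}  B3 = {0, 1, 5}  B4 = {1, 3, 5}  B5 = {1, 2, 5}  B6 = {1, 5, 7}
Tree: B1–B2, B1–B3, B3–B4, B4–B5, B3–B6
Every bag has size at most 3, so the width is 3 − 1 = 2 and tw(G) ≤ 2. On the other hand G contains the 3-clique {0, 1, 4}. A clique must lie in a single bag of any decomposition, so no decomposition can have width below 2. Therefore the treewidth is 2.

2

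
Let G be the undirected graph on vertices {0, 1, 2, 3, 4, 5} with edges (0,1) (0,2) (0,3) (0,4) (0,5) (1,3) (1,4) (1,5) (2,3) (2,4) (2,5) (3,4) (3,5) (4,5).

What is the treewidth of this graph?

4

A width-4 tree decomposition is:
Bags: B1 = {0, 2, 3, 4, 5}  B2 = {0, 1, 3, 4, 5}
Tree: B1–B2
Every bag has size at most 5, so the width is 5 − 1 = 4 and tw(G) ≤ 4. On the other hand G contains the 5-clique {0, 1, 3, 4, 5}. A clique must lie in a single bag of any decomposition, so no decomposition can have width below 4. Therefore the treewidth is 4.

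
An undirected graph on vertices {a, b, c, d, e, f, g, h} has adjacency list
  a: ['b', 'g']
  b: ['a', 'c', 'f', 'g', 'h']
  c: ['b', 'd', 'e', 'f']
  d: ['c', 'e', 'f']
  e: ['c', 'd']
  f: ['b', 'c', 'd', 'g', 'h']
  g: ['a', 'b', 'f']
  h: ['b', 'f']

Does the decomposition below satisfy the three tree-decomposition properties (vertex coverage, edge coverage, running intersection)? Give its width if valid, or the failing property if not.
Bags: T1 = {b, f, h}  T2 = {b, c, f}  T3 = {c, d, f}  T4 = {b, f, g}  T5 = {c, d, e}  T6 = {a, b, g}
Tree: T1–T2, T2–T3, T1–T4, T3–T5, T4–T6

Vertex coverage: the bags together contain {a, b, c, d, e, f, g, h}, the full vertex set. Edge coverage: each edge of G has both endpoints in at least one bag. Running intersection: for every vertex, the bags containing it form a connected subtree. All three properties hold, so this is a valid tree decomposition of width max|bag| − 1 = 2, and hence tw(G) ≤ 2.

Yes; width 2.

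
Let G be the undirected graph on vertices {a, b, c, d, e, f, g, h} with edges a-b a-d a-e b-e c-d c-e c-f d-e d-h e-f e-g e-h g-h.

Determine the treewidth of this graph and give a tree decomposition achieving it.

Treewidth 2.
One optimal decomposition is:
Bags: B1 = {c, d, e}  B2 = {d, e, h}  B3 = {a, d, e}  B4 = {e, g, h}  B5 = {c, e, f}  B6 = {a, b, e}
Tree: B1–B2, B2–B3, B2–B4, B1–B5, B3–B6

Each bag holds 3 vertices, so the decomposition has width 2, which upper-bounds the treewidth. For the lower bound, the 3 vertices {d, e, h} are pairwise adjacent, and any tree decomposition puts a clique entirely inside one bag — forcing width ≥ 2. The upper and lower bounds meet at 2, so that is the treewidth.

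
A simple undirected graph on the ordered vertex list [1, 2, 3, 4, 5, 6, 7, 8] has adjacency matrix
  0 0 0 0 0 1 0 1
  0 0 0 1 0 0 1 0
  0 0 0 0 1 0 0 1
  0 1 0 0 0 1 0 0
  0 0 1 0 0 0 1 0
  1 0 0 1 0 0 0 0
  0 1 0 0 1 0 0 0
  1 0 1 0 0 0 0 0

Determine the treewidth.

2

A width-2 tree decomposition is:
Bags: B1 = {1, 3, 8}  B2 = {1, 3, 5}  B3 = {1, 5, 7}  B4 = {1, 2, 7}  B5 = {1, 2, 4}  B6 = {1, 4, 6}
Tree: B1–B2, B2–B3, B3–B4, B4–B5, B5–B6
The largest bag has 3 vertices, giving width 2; this decomposition certifies tw(G) ≤ 2. For the lower bound, G contains the cycle 1–8–3–5–7–2–4–6–1, so G is not a forest; only forests have treewidth ≤ 1, hence tw(G) ≥ 2. The upper and lower bounds meet at 2, so that is the treewidth.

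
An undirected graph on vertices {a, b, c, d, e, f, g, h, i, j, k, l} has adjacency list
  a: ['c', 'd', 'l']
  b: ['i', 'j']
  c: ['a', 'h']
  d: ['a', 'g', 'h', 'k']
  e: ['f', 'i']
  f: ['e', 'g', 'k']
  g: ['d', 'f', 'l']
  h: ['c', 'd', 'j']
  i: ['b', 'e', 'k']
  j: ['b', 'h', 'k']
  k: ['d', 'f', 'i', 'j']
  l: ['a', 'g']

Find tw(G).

A width-3 tree decomposition is:
Bags: B1 = {b, e, f, i}  B2 = {b, f, i, k}  B3 = {b, f, j, k}  B4 = {f, g, j, k}  B5 = {d, g, j, k}  B6 = {d, g, h, j}  B7 = {d, g, h, l}  B8 = {a, d, h, l}  B9 = {a, c, h, l}
Tree: B1–B2, B2–B3, B3–B4, B4–B5, B5–B6, B6–B7, B7–B8, B8–B9
Every bag has size at most 4, so the width is 4 − 1 = 3 and tw(G) ≤ 3. For the lower bound: the 4 vertex sets {b,e,i}, {f}, {k}, {d,g,h,j} are disjoint, each induces a connected subgraph, and every pair is joined by at least one edge of G. Contracting each set to a single vertex therefore yields K_{4} as a minor, and since treewidth is minor-monotone, tw(G) ≥ tw(K_{4}) = 3. Combining the bounds, tw(G) = 3.

3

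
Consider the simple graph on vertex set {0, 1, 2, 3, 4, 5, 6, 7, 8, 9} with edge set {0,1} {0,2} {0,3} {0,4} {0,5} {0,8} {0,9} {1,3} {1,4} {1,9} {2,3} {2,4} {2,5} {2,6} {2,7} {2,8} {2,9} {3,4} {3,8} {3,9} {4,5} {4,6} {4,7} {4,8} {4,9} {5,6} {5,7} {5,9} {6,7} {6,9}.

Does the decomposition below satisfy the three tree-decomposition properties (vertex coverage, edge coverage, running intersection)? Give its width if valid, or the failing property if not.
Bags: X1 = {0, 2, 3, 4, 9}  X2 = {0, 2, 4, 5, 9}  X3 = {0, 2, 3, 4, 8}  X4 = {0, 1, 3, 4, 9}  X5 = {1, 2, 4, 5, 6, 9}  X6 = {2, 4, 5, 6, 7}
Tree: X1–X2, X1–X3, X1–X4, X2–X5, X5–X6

A tree decomposition must satisfy three properties: every vertex lies in some bag; for every edge, both endpoints lie together in some bag; and for every vertex, the bags containing it form a connected subtree. Here bags containing vertex 1 are not connected in the tree, so the decomposition is invalid.

No — bags containing vertex 1 are not connected in the tree.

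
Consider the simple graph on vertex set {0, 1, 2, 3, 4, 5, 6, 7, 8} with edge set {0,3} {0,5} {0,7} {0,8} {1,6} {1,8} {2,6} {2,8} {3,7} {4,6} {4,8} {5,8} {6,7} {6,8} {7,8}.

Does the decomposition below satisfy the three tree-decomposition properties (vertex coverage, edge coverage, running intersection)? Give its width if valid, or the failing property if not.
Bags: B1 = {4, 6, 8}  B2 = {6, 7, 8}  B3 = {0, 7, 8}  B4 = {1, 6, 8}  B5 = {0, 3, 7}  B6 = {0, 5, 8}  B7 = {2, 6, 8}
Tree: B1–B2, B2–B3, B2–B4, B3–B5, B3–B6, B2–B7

Yes; width 2.

Checking the three conditions: (i) the bags cover all of {0, 1, 2, 3, 4, 5, 6, 7, 8}; (ii) for each edge, some bag contains both endpoints; (iii) the bags containing any fixed vertex form a subtree. All hold, so the decomposition is valid with width 3 − 1 = 2.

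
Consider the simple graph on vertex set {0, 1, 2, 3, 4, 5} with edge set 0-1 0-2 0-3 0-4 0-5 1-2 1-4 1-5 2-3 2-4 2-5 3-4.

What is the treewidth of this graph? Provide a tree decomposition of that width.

Each bag holds 4 vertices, so the decomposition has width 3, which upper-bounds the treewidth. On the other hand G contains the 4-clique {0, 1, 2, 4}. A clique must lie in a single bag of any decomposition, so no decomposition can have width below 3. The upper and lower bounds meet at 3, so that is the treewidth.

Treewidth 3.
Bags: B1 = {0, 2, 3, 4}  B2 = {0, 1, 2, 4}  B3 = {0, 1, 2, 5}
Tree: B1–B2, B2–B3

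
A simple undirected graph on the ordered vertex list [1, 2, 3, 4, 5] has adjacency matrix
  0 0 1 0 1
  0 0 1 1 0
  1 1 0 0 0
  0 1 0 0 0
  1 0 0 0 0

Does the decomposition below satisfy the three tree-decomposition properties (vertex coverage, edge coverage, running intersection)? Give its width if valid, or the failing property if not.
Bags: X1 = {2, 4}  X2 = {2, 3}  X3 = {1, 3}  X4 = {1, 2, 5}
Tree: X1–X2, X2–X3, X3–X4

A tree decomposition must satisfy three properties: every vertex lies in some bag; for every edge, both endpoints lie together in some bag; and for every vertex, the bags containing it form a connected subtree. Here bags containing vertex 2 are not connected in the tree, so the decomposition is invalid.

No — bags containing vertex 2 are not connected in the tree.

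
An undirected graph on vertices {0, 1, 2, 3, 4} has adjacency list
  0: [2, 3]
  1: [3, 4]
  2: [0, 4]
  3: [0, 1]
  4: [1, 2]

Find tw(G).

A width-2 tree decomposition is:
Bags: B1 = {0, 1, 3}  B2 = {0, 1, 2}  B3 = {1, 2, 4}
Tree: B1–B2, B2–B3
Each bag holds 3 vertices, so the decomposition has width 2, which upper-bounds the treewidth. For the lower bound, G contains the cycle 1–3–0–2–4–1, so G is not a forest; only forests have treewidth ≤ 1, hence tw(G) ≥ 2. The upper and lower bounds meet at 2, so that is the treewidth.

2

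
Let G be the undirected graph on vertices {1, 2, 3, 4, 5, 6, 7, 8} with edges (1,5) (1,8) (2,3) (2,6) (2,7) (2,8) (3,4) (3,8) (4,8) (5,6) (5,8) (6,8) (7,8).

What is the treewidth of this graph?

2

A width-2 tree decomposition is:
Bags: B1 = {2, 3, 8}  B2 = {2, 7, 8}  B3 = {2, 6, 8}  B4 = {5, 6, 8}  B5 = {3, 4, 8}  B6 = {1, 5, 8}
Tree: B1–B2, B2–B3, B3–B4, B1–B5, B4–B6
Every bag has size at most 3, so the width is 3 − 1 = 2 and tw(G) ≤ 2. Conversely, {1, 5, 8} is a clique of size 3, and the vertices of any clique must share a bag in every tree decomposition; so some bag has ≥ 3 vertices and tw(G) ≥ 2. Hence tw(G) = 2 exactly.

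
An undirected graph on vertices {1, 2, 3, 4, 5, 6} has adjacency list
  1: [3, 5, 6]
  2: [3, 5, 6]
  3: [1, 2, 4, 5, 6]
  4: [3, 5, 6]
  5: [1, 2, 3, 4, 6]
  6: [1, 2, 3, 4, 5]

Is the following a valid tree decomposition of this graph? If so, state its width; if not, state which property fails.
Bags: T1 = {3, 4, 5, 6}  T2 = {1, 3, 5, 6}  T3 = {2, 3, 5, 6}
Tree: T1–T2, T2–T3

Every vertex of G appears in some bag (union = {1, 2, 3, 4, 5, 6}); every edge is covered by a bag; and for each vertex v the set of bags containing v is connected in the bag tree. The decomposition is therefore valid. The largest bag has 4 vertices, so the width is 3.

Yes; width 3.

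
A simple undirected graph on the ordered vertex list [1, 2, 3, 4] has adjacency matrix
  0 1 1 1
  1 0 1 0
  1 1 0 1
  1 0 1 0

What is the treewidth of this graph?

A width-2 tree decomposition is:
Bags: B1 = {1, 2, 3}  B2 = {1, 3, 4}
Tree: B1–B2
The largest bag has 3 vertices, giving width 2; this decomposition certifies tw(G) ≤ 2. For the lower bound, the 3 vertices {1, 2, 3} are pairwise adjacent, and any tree decomposition puts a clique entirely inside one bag — forcing width ≥ 2. Therefore the treewidth is 2.

2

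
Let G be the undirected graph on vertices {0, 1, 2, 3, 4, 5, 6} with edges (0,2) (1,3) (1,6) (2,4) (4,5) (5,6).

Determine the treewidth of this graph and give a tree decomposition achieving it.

Every bag has size at most 2, so the width is 2 − 1 = 1 and tw(G) ≤ 1. Since G has at least one edge (e.g. 0–2), it is not an edgeless graph, so tw(G) ≥ 1. Therefore the treewidth is 1.

Treewidth 1.
One optimal decomposition is:
Bags: B1 = {0, 2}  B2 = {2, 4}  B3 = {4, 5}  B4 = {5, 6}  B5 = {1, 6}  B6 = {1, 3}
Tree: B1–B2, B2–B3, B3–B4, B4–B5, B5–B6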